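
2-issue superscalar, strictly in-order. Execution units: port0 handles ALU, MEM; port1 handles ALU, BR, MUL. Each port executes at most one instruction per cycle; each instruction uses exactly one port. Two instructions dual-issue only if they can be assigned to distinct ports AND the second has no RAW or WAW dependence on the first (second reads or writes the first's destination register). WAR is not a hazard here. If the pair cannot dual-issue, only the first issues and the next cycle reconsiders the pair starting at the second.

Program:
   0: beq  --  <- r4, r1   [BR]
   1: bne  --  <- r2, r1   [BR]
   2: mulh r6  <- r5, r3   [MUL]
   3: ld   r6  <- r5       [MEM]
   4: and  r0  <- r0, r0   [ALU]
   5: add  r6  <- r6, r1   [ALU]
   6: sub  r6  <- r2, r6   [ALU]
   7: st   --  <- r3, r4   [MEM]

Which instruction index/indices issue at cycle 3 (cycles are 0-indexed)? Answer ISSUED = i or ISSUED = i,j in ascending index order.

ISSUED = 3,4

  cy0 -> i0 (beq) no-port BR/BR
  cy1 -> i1 (bne) no-port BR/MUL
  cy2 -> i2 (mulh) WAW r6
  cy3 -> i3,i4 (ld and) pair
  cy4 -> i5 (add) RAW+WAW r6
  cy5 -> i6,i7 (sub st) pair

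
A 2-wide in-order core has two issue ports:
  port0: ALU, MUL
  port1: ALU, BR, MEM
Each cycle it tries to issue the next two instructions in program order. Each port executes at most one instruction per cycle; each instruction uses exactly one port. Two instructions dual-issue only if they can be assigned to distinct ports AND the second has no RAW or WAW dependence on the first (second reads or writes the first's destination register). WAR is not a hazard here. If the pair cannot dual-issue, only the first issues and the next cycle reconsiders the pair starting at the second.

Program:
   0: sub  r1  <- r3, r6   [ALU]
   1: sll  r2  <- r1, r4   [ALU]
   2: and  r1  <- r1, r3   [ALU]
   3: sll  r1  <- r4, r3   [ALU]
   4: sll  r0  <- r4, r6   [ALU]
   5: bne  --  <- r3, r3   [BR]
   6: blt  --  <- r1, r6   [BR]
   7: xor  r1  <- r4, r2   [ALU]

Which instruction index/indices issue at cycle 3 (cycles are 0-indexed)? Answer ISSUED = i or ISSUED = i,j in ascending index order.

ISSUED = 5

t=0 i0:sub ; RAW r1
t=1 i1&i2:sll;and ; pair
t=2 i3&i4:sll;sll ; pair
t=3 i5:bne ; no-port BR/BR
t=4 i6&i7:blt;xor ; pair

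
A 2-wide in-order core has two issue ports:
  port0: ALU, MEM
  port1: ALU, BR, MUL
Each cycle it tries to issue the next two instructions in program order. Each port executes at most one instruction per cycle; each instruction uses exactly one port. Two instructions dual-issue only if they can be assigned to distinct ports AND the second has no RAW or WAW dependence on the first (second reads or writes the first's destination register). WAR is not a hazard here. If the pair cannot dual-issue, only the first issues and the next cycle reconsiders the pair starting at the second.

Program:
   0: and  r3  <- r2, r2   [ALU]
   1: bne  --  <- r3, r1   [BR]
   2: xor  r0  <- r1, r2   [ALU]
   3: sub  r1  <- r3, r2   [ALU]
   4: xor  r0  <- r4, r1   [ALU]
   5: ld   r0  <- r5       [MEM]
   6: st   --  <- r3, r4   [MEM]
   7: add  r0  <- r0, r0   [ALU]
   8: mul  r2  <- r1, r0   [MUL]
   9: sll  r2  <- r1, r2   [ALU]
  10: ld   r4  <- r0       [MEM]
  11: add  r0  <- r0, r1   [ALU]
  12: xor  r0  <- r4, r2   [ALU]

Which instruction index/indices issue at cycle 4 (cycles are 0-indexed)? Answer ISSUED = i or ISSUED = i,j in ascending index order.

#0 head=0: and.ALU i0 RAW r3
#1 head=1: bne.BR/xor.ALU i1,i2 dual
#2 head=3: sub.ALU i3 RAW r1
#3 head=4: xor.ALU i4 WAW r0
#4 head=5: ld.MEM i5 no-port MEM/MEM
#5 head=6: st.MEM/add.ALU i6,i7 dual
#6 head=8: mul.MUL i8 RAW+WAW r2
#7 head=9: sll.ALU/ld.MEM i9,i10 dual
#8 head=11: add.ALU i11 WAW r0
#9 head=12: xor.ALU i12 tail

ISSUED = 5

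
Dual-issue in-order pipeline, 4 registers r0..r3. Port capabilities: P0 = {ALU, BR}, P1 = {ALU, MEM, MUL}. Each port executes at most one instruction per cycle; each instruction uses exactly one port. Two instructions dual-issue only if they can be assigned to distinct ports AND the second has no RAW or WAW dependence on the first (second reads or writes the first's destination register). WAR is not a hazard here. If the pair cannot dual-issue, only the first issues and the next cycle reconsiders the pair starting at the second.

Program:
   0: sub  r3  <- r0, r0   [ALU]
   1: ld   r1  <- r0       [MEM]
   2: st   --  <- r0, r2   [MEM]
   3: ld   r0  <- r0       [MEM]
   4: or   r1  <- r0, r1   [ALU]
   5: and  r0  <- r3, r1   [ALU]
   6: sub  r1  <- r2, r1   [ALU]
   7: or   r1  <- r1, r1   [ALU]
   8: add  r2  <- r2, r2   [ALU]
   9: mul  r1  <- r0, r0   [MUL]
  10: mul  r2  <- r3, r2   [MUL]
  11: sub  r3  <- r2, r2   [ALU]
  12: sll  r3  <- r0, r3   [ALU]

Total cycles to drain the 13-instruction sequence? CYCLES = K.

CYCLES = 10

[0] i0+i1  sub.ALU/ld.MEM  -- 2-wide
[1] i2  st.MEM  -- no-port MEM/MEM
[2] i3  ld.MEM  -- RAW r0
[3] i4  or.ALU  -- RAW r1
[4] i5+i6  and.ALU/sub.ALU  -- 2-wide
[5] i7+i8  or.ALU/add.ALU  -- 2-wide
[6] i9  mul.MUL  -- no-port MUL/MUL
[7] i10  mul.MUL  -- RAW r2
[8] i11  sub.ALU  -- RAW+WAW r3
[9] i12  sll.ALU  -- tail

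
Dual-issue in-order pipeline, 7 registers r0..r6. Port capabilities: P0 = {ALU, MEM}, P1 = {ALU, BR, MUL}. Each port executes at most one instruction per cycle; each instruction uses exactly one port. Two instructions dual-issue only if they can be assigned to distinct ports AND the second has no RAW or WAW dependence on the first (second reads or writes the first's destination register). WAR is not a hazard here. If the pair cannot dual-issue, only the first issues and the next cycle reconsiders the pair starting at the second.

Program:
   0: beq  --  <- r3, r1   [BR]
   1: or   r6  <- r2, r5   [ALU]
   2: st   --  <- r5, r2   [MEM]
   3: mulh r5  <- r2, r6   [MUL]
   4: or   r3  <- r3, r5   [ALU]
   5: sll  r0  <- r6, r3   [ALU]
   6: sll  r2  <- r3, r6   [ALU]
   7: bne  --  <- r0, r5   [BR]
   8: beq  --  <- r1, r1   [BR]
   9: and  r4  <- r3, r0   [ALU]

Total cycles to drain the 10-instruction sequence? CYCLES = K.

CYCLES = 6

0. beq.BR/or.ALU @i0+i1  | pair
1. st.MEM/mulh.MUL @i2+i3  | pair
2. or.ALU @i4  | RAW r3
3. sll.ALU/sll.ALU @i5+i6  | pair
4. bne.BR @i7  | no-port BR/BR
5. beq.BR/and.ALU @i8+i9  | pair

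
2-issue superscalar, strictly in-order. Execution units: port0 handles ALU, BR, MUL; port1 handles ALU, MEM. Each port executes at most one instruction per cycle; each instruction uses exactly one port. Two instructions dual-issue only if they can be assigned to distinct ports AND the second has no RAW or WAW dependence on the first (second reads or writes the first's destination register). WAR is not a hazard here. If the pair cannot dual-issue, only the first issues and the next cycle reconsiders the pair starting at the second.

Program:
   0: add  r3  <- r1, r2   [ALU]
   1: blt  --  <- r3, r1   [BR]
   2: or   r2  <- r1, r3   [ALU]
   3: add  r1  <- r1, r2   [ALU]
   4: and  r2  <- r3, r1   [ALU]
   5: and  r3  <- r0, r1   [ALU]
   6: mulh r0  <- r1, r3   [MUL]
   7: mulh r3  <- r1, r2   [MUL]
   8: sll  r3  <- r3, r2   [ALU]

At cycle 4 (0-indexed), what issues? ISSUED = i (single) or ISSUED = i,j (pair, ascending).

[0] i0  add  -- RAW r3
[1] i1&i2  blt/or  -- 2-wide
[2] i3  add  -- RAW r1
[3] i4&i5  and/and  -- 2-wide
[4] i6  mulh  -- no-port MUL/MUL
[5] i7  mulh  -- RAW+WAW r3
[6] i8  sll  -- tail

ISSUED = 6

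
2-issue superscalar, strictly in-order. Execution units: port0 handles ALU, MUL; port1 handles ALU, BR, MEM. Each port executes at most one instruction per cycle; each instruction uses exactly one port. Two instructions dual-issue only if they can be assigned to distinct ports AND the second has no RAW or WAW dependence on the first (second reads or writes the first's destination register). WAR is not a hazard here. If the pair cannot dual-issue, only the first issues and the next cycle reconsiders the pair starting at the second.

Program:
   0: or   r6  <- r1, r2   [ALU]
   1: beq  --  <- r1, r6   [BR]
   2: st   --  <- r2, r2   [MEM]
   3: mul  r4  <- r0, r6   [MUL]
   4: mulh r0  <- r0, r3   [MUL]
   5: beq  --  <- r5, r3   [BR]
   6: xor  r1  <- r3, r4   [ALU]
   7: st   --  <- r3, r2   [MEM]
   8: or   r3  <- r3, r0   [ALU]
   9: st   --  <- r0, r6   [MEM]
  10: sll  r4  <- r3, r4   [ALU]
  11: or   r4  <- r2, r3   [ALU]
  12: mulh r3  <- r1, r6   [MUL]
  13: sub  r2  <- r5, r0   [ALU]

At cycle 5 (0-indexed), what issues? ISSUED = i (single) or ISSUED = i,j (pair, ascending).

0. or @i0  | RAW r6
1. beq @i1  | no-port BR/MEM
2. st mul @i2+i3  | dual
3. mulh beq @i4+i5  | dual
4. xor st @i6+i7  | dual
5. or st @i8+i9  | dual
6. sll @i10  | WAW r4
7. or mulh @i11+i12  | dual
8. sub @i13  | tail

ISSUED = 8,9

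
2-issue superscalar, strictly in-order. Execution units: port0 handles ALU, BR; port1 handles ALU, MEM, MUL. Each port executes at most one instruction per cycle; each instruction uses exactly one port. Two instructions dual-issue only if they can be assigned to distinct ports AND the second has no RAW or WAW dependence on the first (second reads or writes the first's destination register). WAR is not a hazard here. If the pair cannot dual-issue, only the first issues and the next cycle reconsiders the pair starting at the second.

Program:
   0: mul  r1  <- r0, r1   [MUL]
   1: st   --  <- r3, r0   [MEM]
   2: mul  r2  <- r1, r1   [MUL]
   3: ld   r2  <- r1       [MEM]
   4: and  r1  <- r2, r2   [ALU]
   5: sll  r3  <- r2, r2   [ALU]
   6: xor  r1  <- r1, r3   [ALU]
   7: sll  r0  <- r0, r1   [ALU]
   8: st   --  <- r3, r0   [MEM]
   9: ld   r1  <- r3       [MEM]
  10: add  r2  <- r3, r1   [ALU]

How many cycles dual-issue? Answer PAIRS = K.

  cy0 -> i0 (mul) no-port MUL/MEM
  cy1 -> i1 (st) no-port MEM/MUL
  cy2 -> i2 (mul) no-port MUL/MEM
  cy3 -> i3 (ld) RAW r2
  cy4 -> i4&i5 (and+sll) dual
  cy5 -> i6 (xor) RAW r1
  cy6 -> i7 (sll) RAW r0
  cy7 -> i8 (st) no-port MEM/MEM
  cy8 -> i9 (ld) RAW r1
  cy9 -> i10 (add) tail

PAIRS = 1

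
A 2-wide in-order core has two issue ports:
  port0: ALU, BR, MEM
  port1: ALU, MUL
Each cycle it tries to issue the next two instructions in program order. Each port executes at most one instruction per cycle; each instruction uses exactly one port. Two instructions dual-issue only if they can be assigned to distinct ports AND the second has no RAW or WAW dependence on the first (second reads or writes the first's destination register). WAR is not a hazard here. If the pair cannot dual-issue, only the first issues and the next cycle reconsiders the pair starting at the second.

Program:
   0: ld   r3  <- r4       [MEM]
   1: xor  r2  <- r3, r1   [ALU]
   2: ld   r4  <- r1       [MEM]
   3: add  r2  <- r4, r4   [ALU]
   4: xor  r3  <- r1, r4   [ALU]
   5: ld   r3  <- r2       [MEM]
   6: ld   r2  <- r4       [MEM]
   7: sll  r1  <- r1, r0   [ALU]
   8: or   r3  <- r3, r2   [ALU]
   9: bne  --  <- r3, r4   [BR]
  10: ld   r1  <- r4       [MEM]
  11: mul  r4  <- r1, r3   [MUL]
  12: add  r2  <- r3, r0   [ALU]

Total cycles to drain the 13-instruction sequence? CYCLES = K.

CYCLES = 9

c0: i0 ld  RAW r3
c1: i1,i2 xor+ld  dual
c2: i3,i4 add+xor  dual
c3: i5 ld  no-port MEM/MEM
c4: i6,i7 ld+sll  dual
c5: i8 or  RAW r3
c6: i9 bne  no-port BR/MEM
c7: i10 ld  RAW r1
c8: i11,i12 mul+add  dual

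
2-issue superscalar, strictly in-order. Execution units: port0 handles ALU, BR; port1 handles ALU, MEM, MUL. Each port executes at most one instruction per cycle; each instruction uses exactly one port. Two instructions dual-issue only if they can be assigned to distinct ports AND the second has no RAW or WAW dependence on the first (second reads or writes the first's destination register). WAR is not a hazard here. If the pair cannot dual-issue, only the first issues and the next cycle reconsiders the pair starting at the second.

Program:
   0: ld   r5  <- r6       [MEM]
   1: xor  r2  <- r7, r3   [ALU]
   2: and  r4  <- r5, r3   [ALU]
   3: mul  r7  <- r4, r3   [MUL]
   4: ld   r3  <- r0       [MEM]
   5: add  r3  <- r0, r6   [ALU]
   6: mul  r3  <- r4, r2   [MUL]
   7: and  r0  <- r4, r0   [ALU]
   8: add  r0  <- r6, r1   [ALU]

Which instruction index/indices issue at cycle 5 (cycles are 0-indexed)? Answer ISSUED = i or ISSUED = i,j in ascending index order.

t=0 i0,i1:ld;xor ; pair
t=1 i2:and ; RAW r4
t=2 i3:mul ; no-port MUL/MEM
t=3 i4:ld ; WAW r3
t=4 i5:add ; WAW r3
t=5 i6,i7:mul;and ; pair
t=6 i8:add ; tail

ISSUED = 6,7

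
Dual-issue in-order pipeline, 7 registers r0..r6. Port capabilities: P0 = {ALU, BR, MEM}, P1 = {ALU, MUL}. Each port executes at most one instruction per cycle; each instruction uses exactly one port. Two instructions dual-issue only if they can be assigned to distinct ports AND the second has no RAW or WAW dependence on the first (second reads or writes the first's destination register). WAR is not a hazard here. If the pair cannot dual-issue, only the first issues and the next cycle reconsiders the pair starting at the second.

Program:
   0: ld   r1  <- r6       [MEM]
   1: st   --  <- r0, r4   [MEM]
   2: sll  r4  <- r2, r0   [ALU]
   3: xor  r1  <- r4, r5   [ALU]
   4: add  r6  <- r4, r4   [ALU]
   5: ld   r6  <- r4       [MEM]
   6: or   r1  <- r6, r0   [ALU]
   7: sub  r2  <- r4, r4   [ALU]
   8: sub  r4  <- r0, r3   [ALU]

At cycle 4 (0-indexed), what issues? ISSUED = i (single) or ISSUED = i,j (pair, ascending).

[0] i0  ld  -- no-port MEM/MEM
[1] i1+i2  st+sll  -- dual
[2] i3+i4  xor+add  -- dual
[3] i5  ld  -- RAW r6
[4] i6+i7  or+sub  -- dual
[5] i8  sub  -- tail

ISSUED = 6,7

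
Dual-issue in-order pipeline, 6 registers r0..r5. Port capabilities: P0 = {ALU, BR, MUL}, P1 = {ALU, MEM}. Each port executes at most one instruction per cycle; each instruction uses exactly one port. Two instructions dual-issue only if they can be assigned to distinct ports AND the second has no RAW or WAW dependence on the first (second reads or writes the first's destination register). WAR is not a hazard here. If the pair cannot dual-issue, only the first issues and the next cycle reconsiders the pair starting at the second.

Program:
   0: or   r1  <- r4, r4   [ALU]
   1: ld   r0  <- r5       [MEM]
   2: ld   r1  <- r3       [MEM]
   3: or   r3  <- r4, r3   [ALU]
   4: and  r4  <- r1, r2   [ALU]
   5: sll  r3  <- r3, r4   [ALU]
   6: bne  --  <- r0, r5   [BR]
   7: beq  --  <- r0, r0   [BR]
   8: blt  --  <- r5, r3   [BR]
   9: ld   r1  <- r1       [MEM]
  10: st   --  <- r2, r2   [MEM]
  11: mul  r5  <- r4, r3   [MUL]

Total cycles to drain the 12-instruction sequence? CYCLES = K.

[0] i0&i1  or;ld  -- pair
[1] i2&i3  ld;or  -- pair
[2] i4  and  -- RAW r4
[3] i5&i6  sll;bne  -- pair
[4] i7  beq  -- no-port BR/BR
[5] i8&i9  blt;ld  -- pair
[6] i10&i11  st;mul  -- pair

CYCLES = 7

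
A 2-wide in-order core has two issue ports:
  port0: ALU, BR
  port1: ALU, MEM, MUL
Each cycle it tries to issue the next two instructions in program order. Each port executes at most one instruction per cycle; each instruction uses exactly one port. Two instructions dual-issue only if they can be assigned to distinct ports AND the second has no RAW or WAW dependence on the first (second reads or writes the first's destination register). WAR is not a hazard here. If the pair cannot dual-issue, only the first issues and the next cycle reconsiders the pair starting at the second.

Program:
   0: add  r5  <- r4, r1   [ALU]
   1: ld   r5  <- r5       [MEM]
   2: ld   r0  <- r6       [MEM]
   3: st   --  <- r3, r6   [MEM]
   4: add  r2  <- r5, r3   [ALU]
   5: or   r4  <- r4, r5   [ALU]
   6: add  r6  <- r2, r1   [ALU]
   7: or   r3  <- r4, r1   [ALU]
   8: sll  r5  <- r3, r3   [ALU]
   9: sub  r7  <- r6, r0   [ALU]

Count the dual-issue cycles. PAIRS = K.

[0] i0  add  -- RAW+WAW r5
[1] i1  ld  -- no-port MEM/MEM
[2] i2  ld  -- no-port MEM/MEM
[3] i3/i4  st add  -- 2-wide
[4] i5/i6  or add  -- 2-wide
[5] i7  or  -- RAW r3
[6] i8/i9  sll sub  -- 2-wide

PAIRS = 3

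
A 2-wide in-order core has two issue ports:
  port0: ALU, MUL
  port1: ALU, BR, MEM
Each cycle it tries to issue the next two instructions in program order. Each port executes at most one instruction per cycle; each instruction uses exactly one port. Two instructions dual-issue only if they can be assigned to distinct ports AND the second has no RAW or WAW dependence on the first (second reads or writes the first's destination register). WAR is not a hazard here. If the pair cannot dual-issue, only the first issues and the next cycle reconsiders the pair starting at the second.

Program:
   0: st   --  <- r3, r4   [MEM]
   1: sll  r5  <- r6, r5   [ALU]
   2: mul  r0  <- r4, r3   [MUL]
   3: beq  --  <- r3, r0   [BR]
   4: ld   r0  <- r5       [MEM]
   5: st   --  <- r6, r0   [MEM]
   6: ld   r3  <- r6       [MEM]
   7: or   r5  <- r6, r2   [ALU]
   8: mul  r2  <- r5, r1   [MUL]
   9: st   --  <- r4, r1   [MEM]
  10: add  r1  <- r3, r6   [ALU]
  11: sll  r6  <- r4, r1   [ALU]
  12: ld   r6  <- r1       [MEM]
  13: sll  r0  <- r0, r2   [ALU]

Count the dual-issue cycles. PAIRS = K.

PAIRS = 4

t=0 i0,i1:st;sll ; dual
t=1 i2:mul ; RAW r0
t=2 i3:beq ; no-port BR/MEM
t=3 i4:ld ; no-port MEM/MEM
t=4 i5:st ; no-port MEM/MEM
t=5 i6,i7:ld;or ; dual
t=6 i8,i9:mul;st ; dual
t=7 i10:add ; RAW r1
t=8 i11:sll ; WAW r6
t=9 i12,i13:ld;sll ; dual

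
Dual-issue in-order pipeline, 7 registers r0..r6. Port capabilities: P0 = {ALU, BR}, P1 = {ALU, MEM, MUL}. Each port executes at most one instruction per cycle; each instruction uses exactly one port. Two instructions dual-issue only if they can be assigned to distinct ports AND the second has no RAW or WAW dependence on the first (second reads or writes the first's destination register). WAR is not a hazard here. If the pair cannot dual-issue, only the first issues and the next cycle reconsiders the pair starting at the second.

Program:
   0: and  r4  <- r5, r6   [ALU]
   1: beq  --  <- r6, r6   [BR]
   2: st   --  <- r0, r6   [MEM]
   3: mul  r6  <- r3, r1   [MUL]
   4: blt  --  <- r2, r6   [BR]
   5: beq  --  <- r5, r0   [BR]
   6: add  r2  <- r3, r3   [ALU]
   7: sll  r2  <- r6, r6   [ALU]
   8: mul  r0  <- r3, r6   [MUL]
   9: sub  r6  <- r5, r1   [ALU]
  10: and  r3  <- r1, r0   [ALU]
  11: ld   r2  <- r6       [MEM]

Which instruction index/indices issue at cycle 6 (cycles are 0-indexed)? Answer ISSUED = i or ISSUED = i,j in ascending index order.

ISSUED = 9,10

[0] i0,i1  and.ALU;beq.BR  -- pair
[1] i2  st.MEM  -- no-port MEM/MUL
[2] i3  mul.MUL  -- RAW r6
[3] i4  blt.BR  -- no-port BR/BR
[4] i5,i6  beq.BR;add.ALU  -- pair
[5] i7,i8  sll.ALU;mul.MUL  -- pair
[6] i9,i10  sub.ALU;and.ALU  -- pair
[7] i11  ld.MEM  -- tail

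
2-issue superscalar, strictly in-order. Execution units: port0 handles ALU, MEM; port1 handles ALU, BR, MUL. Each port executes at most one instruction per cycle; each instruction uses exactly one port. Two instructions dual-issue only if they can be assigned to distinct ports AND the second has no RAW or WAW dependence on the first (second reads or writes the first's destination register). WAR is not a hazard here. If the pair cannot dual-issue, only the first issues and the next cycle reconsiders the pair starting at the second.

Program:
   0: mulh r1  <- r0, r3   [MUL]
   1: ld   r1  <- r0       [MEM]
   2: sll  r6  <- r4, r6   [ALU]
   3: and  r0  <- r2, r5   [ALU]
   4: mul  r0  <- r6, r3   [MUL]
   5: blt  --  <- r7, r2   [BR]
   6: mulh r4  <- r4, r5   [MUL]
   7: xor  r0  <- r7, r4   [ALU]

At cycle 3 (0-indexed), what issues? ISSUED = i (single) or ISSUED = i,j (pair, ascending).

t=0 i0:mulh.MUL ; WAW r1
t=1 i1/i2:ld.MEM/sll.ALU ; 2-wide
t=2 i3:and.ALU ; WAW r0
t=3 i4:mul.MUL ; no-port MUL/BR
t=4 i5:blt.BR ; no-port BR/MUL
t=5 i6:mulh.MUL ; RAW r4
t=6 i7:xor.ALU ; tail

ISSUED = 4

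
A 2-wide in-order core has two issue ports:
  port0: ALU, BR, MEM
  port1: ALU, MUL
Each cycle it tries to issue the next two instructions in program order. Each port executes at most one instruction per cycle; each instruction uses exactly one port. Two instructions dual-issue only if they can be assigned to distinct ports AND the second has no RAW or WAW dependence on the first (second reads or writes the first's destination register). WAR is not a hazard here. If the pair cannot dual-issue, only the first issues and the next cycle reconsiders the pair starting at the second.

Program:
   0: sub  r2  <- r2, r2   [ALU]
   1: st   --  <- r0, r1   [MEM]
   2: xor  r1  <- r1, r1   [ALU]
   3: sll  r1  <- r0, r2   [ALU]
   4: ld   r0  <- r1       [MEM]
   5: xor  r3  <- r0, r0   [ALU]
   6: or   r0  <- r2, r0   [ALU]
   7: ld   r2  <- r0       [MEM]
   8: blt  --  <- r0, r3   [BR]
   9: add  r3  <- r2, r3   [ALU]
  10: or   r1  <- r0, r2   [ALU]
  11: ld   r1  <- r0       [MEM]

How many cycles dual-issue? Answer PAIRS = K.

PAIRS = 3

t=0 i0,i1:sub;st ; 2-wide
t=1 i2:xor ; WAW r1
t=2 i3:sll ; RAW r1
t=3 i4:ld ; RAW r0
t=4 i5,i6:xor;or ; 2-wide
t=5 i7:ld ; no-port MEM/BR
t=6 i8,i9:blt;add ; 2-wide
t=7 i10:or ; WAW r1
t=8 i11:ld ; tail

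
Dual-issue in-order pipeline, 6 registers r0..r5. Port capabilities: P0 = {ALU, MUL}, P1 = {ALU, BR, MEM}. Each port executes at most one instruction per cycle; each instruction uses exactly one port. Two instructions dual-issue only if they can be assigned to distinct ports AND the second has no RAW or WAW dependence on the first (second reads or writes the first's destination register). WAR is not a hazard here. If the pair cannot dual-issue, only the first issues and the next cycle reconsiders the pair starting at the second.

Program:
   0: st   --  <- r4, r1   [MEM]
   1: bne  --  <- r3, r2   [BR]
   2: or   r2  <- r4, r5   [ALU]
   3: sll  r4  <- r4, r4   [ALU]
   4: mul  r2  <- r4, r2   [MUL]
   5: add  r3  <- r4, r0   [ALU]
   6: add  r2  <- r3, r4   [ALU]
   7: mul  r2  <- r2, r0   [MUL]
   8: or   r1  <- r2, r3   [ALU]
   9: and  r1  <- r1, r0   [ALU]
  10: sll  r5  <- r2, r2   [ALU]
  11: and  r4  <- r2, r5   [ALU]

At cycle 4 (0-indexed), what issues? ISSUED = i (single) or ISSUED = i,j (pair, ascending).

ISSUED = 6

c0: i0 st  no-port MEM/BR
c1: i1/i2 bne/or  pair
c2: i3 sll  RAW r4
c3: i4/i5 mul/add  pair
c4: i6 add  RAW+WAW r2
c5: i7 mul  RAW r2
c6: i8 or  RAW+WAW r1
c7: i9/i10 and/sll  pair
c8: i11 and  tail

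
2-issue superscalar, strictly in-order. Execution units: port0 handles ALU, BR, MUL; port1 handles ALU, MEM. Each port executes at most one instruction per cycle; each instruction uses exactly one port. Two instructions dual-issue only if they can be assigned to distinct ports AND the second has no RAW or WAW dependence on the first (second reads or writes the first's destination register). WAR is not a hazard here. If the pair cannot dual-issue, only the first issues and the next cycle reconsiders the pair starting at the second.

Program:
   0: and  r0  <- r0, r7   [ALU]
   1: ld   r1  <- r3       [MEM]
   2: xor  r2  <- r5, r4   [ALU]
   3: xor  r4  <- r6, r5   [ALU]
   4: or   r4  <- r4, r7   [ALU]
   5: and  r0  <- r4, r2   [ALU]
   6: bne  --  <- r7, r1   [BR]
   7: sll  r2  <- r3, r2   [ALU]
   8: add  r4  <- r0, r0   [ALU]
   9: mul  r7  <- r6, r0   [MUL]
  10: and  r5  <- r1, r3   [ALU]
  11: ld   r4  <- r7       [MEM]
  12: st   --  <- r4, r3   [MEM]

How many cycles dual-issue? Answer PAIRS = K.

t=0 i0/i1:and+ld ; dual
t=1 i2/i3:xor+xor ; dual
t=2 i4:or ; RAW r4
t=3 i5/i6:and+bne ; dual
t=4 i7/i8:sll+add ; dual
t=5 i9/i10:mul+and ; dual
t=6 i11:ld ; no-port MEM/MEM
t=7 i12:st ; tail

PAIRS = 5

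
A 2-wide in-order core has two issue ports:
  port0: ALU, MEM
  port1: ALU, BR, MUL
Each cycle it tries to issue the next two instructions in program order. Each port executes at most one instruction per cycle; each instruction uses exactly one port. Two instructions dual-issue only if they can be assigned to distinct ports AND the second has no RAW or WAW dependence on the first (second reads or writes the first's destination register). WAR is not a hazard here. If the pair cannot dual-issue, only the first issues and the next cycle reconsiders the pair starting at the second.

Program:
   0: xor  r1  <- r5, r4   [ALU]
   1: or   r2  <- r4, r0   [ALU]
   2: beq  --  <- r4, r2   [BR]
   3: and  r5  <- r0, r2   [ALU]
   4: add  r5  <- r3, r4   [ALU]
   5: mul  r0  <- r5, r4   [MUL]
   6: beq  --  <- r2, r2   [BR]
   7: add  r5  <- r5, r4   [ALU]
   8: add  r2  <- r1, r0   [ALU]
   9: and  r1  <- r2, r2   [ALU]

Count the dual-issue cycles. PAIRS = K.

PAIRS = 3

[0] i0/i1  xor;or  -- pair
[1] i2/i3  beq;and  -- pair
[2] i4  add  -- RAW r5
[3] i5  mul  -- no-port MUL/BR
[4] i6/i7  beq;add  -- pair
[5] i8  add  -- RAW r2
[6] i9  and  -- tail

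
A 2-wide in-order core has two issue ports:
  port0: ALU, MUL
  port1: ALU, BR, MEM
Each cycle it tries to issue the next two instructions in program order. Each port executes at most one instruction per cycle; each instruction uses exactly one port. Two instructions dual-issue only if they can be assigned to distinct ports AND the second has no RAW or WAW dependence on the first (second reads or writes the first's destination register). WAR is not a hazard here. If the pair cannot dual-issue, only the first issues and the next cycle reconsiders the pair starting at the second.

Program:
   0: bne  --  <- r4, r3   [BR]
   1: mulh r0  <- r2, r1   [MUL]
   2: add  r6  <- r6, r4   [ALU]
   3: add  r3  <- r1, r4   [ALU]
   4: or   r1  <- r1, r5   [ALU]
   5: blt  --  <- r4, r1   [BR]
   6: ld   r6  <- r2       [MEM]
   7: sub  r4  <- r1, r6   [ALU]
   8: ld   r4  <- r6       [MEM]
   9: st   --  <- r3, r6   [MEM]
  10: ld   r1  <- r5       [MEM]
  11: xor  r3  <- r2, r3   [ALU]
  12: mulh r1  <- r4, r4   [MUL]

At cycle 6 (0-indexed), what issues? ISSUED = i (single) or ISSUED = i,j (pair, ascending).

c0: i0+i1 bne+mulh  2-wide
c1: i2+i3 add+add  2-wide
c2: i4 or  RAW r1
c3: i5 blt  no-port BR/MEM
c4: i6 ld  RAW r6
c5: i7 sub  WAW r4
c6: i8 ld  no-port MEM/MEM
c7: i9 st  no-port MEM/MEM
c8: i10+i11 ld+xor  2-wide
c9: i12 mulh  tail

ISSUED = 8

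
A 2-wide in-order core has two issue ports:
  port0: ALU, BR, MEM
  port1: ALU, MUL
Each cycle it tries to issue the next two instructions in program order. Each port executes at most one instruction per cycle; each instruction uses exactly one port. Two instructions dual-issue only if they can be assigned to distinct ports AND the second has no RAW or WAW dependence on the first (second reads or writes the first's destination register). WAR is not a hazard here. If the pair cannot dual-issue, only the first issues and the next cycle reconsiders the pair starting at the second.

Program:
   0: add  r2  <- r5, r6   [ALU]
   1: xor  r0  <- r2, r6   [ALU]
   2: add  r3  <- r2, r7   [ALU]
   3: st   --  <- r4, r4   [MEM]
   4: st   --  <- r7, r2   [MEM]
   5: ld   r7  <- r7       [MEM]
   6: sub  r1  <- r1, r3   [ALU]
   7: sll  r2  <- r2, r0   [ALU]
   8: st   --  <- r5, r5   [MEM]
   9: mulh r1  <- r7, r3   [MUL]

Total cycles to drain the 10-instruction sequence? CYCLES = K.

CYCLES = 7

#0 head=0: add i0 RAW r2
#1 head=1: xor;add i1+i2 dual
#2 head=3: st i3 no-port MEM/MEM
#3 head=4: st i4 no-port MEM/MEM
#4 head=5: ld;sub i5+i6 dual
#5 head=7: sll;st i7+i8 dual
#6 head=9: mulh i9 tail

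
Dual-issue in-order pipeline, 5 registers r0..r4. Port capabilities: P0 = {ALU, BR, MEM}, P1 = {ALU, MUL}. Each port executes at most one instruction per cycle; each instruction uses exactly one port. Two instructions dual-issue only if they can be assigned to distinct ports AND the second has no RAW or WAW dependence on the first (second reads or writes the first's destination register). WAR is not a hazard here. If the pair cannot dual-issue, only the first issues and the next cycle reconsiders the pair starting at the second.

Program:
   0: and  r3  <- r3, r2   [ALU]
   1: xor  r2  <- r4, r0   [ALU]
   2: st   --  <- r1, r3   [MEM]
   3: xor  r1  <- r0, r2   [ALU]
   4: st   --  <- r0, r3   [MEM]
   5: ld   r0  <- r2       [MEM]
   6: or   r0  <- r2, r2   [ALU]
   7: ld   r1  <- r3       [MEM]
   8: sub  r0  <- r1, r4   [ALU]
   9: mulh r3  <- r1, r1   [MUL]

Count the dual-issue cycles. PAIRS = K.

PAIRS = 4

  cy0 -> i0+i1 (and/xor) dual
  cy1 -> i2+i3 (st/xor) dual
  cy2 -> i4 (st) no-port MEM/MEM
  cy3 -> i5 (ld) WAW r0
  cy4 -> i6+i7 (or/ld) dual
  cy5 -> i8+i9 (sub/mulh) dual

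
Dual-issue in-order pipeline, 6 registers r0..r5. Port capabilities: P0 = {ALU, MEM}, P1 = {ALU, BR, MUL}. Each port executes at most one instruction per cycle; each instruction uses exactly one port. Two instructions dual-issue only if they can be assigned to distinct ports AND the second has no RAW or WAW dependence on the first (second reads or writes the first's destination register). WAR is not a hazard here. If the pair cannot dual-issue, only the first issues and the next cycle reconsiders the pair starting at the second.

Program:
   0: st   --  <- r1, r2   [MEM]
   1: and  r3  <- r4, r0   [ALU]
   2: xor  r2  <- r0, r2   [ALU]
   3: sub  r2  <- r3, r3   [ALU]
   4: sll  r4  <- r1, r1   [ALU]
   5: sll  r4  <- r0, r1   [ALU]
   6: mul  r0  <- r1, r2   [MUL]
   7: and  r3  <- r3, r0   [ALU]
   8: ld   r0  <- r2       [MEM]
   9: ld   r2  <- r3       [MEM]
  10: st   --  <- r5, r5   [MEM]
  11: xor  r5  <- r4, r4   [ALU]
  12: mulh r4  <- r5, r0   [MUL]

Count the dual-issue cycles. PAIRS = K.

[0] i0&i1  st+and  -- 2-wide
[1] i2  xor  -- WAW r2
[2] i3&i4  sub+sll  -- 2-wide
[3] i5&i6  sll+mul  -- 2-wide
[4] i7&i8  and+ld  -- 2-wide
[5] i9  ld  -- no-port MEM/MEM
[6] i10&i11  st+xor  -- 2-wide
[7] i12  mulh  -- tail

PAIRS = 5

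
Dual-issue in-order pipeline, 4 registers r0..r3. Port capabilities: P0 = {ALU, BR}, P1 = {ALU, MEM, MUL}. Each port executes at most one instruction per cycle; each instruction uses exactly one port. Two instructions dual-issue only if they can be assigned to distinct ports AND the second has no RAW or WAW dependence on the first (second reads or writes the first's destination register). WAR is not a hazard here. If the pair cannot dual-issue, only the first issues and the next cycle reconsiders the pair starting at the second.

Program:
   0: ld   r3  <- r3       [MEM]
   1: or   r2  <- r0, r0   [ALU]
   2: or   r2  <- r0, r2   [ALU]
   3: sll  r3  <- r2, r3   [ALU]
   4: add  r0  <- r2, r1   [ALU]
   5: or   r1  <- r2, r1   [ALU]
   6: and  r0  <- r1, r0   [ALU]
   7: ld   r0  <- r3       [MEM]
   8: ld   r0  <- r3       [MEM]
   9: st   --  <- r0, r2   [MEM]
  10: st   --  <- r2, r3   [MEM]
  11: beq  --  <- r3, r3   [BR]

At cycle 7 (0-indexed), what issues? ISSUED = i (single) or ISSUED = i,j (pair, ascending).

[0] i0,i1  ld+or  -- 2-wide
[1] i2  or  -- RAW r2
[2] i3,i4  sll+add  -- 2-wide
[3] i5  or  -- RAW r1
[4] i6  and  -- WAW r0
[5] i7  ld  -- no-port MEM/MEM
[6] i8  ld  -- no-port MEM/MEM
[7] i9  st  -- no-port MEM/MEM
[8] i10,i11  st+beq  -- 2-wide

ISSUED = 9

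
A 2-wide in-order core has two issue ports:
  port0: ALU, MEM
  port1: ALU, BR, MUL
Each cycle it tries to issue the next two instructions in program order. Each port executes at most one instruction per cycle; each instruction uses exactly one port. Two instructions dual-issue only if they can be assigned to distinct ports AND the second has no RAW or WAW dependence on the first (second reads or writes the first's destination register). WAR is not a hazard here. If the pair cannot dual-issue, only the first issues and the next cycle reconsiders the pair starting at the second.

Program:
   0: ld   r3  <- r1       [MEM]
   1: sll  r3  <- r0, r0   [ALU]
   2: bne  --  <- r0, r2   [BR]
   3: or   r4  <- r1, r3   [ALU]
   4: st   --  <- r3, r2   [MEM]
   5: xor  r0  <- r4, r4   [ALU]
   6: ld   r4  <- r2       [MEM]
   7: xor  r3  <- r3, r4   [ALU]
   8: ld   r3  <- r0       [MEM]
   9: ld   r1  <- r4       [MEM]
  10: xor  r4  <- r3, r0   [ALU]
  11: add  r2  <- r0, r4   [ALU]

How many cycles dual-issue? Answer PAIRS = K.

PAIRS = 4

t=0 i0:ld ; WAW r3
t=1 i1/i2:sll bne ; 2-wide
t=2 i3/i4:or st ; 2-wide
t=3 i5/i6:xor ld ; 2-wide
t=4 i7:xor ; WAW r3
t=5 i8:ld ; no-port MEM/MEM
t=6 i9/i10:ld xor ; 2-wide
t=7 i11:add ; tail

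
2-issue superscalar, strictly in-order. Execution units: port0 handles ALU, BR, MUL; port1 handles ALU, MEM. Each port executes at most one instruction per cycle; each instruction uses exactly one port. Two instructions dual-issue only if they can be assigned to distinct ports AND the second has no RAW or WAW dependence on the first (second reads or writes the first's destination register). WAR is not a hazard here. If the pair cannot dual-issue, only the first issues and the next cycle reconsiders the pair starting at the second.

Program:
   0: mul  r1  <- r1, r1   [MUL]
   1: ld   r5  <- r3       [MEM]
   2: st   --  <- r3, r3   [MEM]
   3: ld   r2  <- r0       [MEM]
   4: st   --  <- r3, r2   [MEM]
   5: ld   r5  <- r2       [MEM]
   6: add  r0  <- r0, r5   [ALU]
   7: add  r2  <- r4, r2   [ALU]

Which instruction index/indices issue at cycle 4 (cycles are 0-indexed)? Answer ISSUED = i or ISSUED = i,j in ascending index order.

0. mul.MUL+ld.MEM @i0+i1  | dual
1. st.MEM @i2  | no-port MEM/MEM
2. ld.MEM @i3  | no-port MEM/MEM
3. st.MEM @i4  | no-port MEM/MEM
4. ld.MEM @i5  | RAW r5
5. add.ALU+add.ALU @i6+i7  | dual

ISSUED = 5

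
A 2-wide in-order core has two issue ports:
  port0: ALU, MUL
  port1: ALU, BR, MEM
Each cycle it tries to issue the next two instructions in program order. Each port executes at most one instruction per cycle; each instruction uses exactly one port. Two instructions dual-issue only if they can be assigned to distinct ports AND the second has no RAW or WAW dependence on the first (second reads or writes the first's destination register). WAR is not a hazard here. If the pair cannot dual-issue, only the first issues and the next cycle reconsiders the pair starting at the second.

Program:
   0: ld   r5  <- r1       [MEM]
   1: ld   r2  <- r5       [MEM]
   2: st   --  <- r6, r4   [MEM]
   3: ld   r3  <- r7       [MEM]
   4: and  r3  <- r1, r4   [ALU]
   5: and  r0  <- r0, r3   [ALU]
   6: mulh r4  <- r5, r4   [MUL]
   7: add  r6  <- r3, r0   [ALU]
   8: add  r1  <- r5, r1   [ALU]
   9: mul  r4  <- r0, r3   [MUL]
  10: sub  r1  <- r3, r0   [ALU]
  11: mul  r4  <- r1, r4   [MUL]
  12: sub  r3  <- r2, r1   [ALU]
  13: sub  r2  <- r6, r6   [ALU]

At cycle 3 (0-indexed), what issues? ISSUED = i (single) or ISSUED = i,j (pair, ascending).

ISSUED = 3

t=0 i0:ld.MEM ; no-port MEM/MEM
t=1 i1:ld.MEM ; no-port MEM/MEM
t=2 i2:st.MEM ; no-port MEM/MEM
t=3 i3:ld.MEM ; WAW r3
t=4 i4:and.ALU ; RAW r3
t=5 i5/i6:and.ALU+mulh.MUL ; dual
t=6 i7/i8:add.ALU+add.ALU ; dual
t=7 i9/i10:mul.MUL+sub.ALU ; dual
t=8 i11/i12:mul.MUL+sub.ALU ; dual
t=9 i13:sub.ALU ; tail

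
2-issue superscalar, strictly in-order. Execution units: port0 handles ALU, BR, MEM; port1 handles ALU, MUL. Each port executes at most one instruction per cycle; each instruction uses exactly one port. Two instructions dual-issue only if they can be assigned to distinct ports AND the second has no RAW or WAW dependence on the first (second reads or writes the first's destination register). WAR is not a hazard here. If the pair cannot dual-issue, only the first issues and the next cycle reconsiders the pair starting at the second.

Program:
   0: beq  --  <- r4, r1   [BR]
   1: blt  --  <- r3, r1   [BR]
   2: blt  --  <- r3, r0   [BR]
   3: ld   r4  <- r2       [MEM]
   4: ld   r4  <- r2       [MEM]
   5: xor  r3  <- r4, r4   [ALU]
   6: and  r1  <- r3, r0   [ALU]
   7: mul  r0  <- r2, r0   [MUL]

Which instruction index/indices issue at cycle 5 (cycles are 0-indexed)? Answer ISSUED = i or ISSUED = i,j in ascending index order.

#0 head=0: beq.BR i0 no-port BR/BR
#1 head=1: blt.BR i1 no-port BR/BR
#2 head=2: blt.BR i2 no-port BR/MEM
#3 head=3: ld.MEM i3 no-port MEM/MEM
#4 head=4: ld.MEM i4 RAW r4
#5 head=5: xor.ALU i5 RAW r3
#6 head=6: and.ALU;mul.MUL i6,i7 dual

ISSUED = 5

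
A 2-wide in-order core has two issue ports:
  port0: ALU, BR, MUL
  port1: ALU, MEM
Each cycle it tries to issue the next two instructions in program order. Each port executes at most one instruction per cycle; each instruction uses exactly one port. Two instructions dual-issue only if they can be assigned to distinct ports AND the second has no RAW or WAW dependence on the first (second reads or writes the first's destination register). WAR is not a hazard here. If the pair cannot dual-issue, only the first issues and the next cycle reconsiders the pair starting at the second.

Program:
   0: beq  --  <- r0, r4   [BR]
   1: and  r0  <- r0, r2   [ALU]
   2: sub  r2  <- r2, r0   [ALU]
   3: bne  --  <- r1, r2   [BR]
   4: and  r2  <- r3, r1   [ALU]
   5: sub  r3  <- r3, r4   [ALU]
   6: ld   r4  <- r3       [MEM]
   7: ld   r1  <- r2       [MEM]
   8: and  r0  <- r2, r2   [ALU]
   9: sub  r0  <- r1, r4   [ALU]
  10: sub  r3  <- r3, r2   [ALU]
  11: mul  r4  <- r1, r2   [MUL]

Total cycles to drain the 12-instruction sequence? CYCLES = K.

CYCLES = 8

[0] i0,i1  beq+and  -- 2-wide
[1] i2  sub  -- RAW r2
[2] i3,i4  bne+and  -- 2-wide
[3] i5  sub  -- RAW r3
[4] i6  ld  -- no-port MEM/MEM
[5] i7,i8  ld+and  -- 2-wide
[6] i9,i10  sub+sub  -- 2-wide
[7] i11  mul  -- tail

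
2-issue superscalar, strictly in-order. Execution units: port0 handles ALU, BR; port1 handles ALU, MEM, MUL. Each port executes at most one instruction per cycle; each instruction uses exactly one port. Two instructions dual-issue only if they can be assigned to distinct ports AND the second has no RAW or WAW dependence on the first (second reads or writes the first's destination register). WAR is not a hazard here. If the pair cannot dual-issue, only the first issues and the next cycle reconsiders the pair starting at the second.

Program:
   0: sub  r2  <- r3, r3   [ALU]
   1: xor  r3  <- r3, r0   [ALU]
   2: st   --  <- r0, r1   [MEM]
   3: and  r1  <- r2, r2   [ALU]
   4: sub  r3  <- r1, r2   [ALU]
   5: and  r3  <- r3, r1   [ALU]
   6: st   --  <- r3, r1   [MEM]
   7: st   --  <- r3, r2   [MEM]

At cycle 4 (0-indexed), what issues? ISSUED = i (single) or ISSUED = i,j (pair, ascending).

c0: i0,i1 sub.ALU;xor.ALU  pair
c1: i2,i3 st.MEM;and.ALU  pair
c2: i4 sub.ALU  RAW+WAW r3
c3: i5 and.ALU  RAW r3
c4: i6 st.MEM  no-port MEM/MEM
c5: i7 st.MEM  tail

ISSUED = 6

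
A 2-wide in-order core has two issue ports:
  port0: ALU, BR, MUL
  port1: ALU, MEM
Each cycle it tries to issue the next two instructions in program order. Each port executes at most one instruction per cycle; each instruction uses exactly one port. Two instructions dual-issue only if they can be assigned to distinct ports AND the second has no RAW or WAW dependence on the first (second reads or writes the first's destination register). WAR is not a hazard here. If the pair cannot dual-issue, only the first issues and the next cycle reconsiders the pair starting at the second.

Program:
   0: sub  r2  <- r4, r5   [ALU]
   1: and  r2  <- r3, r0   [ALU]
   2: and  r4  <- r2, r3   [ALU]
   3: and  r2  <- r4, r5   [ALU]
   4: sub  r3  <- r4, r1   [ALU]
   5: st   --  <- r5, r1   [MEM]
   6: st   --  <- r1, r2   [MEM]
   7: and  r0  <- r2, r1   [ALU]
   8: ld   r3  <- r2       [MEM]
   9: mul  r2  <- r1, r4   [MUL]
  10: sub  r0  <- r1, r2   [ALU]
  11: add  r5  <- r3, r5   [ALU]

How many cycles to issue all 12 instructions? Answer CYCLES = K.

0. sub @i0  | WAW r2
1. and @i1  | RAW r2
2. and @i2  | RAW r4
3. and/sub @i3,i4  | 2-wide
4. st @i5  | no-port MEM/MEM
5. st/and @i6,i7  | 2-wide
6. ld/mul @i8,i9  | 2-wide
7. sub/add @i10,i11  | 2-wide

CYCLES = 8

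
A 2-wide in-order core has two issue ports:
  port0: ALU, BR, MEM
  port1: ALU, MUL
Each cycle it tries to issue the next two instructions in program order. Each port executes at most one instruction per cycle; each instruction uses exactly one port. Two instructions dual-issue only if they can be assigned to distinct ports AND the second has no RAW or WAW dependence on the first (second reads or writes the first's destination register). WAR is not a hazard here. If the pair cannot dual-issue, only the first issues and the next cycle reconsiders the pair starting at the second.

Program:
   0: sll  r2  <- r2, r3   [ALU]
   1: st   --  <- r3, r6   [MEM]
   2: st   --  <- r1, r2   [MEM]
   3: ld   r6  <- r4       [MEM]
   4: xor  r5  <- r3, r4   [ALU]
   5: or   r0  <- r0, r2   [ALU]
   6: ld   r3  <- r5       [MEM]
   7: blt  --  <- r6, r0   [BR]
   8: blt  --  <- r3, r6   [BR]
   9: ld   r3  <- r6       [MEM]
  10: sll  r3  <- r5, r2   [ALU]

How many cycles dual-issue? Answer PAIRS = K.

PAIRS = 3

#0 head=0: sll.ALU st.MEM i0+i1 dual
#1 head=2: st.MEM i2 no-port MEM/MEM
#2 head=3: ld.MEM xor.ALU i3+i4 dual
#3 head=5: or.ALU ld.MEM i5+i6 dual
#4 head=7: blt.BR i7 no-port BR/BR
#5 head=8: blt.BR i8 no-port BR/MEM
#6 head=9: ld.MEM i9 WAW r3
#7 head=10: sll.ALU i10 tail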